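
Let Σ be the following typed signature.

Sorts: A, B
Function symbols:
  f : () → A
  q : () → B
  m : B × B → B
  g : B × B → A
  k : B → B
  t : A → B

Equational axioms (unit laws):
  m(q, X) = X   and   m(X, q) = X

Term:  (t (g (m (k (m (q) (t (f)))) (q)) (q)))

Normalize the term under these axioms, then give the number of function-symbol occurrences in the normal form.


1. (t (g (m (k (m (q) (t (f)))) (q)) (q)))  →  (t (g (k (m (q) (t (f)))) (q)))
2. (t (g (k (m (q) (t (f)))) (q)))  →  (t (g (k (t (f))) (q)))
normal form: (t (g (k (t (f))) (q)))

size = 6


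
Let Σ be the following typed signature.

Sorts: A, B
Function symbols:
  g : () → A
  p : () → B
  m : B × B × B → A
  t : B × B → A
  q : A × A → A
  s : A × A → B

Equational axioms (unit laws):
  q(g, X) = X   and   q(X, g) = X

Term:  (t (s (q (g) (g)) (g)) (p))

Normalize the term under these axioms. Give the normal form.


1. (t (s (q (g) (g)) (g)) (p))  →  (t (s (g) (g)) (p))

normal form = (t (s (g) (g)) (p))


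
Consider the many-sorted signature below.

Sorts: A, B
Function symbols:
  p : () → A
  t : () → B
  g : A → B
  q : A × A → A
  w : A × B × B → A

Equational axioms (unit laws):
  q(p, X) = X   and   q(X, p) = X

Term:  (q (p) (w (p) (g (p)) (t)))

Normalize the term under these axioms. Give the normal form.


normal form = (w (p) (g (p)) (t))

1. (q (p) (w (p) (g (p)) (t)))  →  (w (p) (g (p)) (t))


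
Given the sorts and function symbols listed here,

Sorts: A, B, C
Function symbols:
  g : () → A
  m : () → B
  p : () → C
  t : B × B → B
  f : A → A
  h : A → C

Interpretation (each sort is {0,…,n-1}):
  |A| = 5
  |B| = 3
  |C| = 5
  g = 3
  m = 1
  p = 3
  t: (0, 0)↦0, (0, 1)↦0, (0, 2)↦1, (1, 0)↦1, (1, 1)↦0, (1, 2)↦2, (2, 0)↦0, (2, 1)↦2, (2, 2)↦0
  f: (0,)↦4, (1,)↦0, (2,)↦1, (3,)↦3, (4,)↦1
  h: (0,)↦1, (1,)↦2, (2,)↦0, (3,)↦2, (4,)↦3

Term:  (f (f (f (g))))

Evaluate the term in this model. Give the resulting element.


  g = 3
  (f (g)) = f(3,) = 3
  (f (f (g))) = f(3,) = 3
  (f (f (f (g)))) = f(3,) = 3

value = 3


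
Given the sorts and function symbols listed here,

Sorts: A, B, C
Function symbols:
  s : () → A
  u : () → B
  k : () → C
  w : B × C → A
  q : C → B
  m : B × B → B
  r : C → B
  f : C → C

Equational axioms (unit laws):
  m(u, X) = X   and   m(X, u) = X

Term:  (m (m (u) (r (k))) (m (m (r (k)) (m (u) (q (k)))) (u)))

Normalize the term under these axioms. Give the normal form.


1. (m (m (u) (r (k))) (m (m (r (k)) (m (u) (q (k)))) (u)))  →  (m (r (k)) (m (m (r (k)) (m (u) (q (k)))) (u)))
2. (m (r (k)) (m (m (r (k)) (m (u) (q (k)))) (u)))  →  (m (r (k)) (m (r (k)) (m (u) (q (k)))))
3. (m (r (k)) (m (r (k)) (m (u) (q (k)))))  →  (m (r (k)) (m (r (k)) (q (k))))

normal form = (m (r (k)) (m (r (k)) (q (k))))


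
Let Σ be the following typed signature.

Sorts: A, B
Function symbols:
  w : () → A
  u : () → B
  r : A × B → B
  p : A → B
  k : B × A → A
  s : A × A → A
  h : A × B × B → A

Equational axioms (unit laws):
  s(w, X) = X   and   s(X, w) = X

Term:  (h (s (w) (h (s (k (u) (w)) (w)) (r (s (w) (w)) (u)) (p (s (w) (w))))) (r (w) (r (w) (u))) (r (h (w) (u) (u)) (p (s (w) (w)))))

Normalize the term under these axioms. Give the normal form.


1. (h (s (w) (h (s (k (u) (w)) (w)) (r (s (w) (w)) (u)) (p (s (w) (w))))) (r (w) (r (w) (u))) (r (h (w) (u) (u)) (p (s (w) (w)))))  →  (h (h (s (k (u) (w)) (w)) (r (s (w) (w)) (u)) (p (s (w) (w)))) (r (w) (r (w) (u))) (r (h (w) (u) (u)) (p (s (w) (w)))))
2. (h (h (s (k (u) (w)) (w)) (r (s (w) (w)) (u)) (p (s (w) (w)))) (r (w) (r (w) (u))) (r (h (w) (u) (u)) (p (s (w) (w)))))  →  (h (h (k (u) (w)) (r (s (w) (w)) (u)) (p (s (w) (w)))) (r (w) (r (w) (u))) (r (h (w) (u) (u)) (p (s (w) (w)))))
3. (h (h (k (u) (w)) (r (s (w) (w)) (u)) (p (s (w) (w)))) (r (w) (r (w) (u))) (r (h (w) (u) (u)) (p (s (w) (w)))))  →  (h (h (k (u) (w)) (r (w) (u)) (p (s (w) (w)))) (r (w) (r (w) (u))) (r (h (w) (u) (u)) (p (s (w) (w)))))
4. (h (h (k (u) (w)) (r (w) (u)) (p (s (w) (w)))) (r (w) (r (w) (u))) (r (h (w) (u) (u)) (p (s (w) (w)))))  →  (h (h (k (u) (w)) (r (w) (u)) (p (w))) (r (w) (r (w) (u))) (r (h (w) (u) (u)) (p (s (w) (w)))))
5. (h (h (k (u) (w)) (r (w) (u)) (p (w))) (r (w) (r (w) (u))) (r (h (w) (u) (u)) (p (s (w) (w)))))  →  (h (h (k (u) (w)) (r (w) (u)) (p (w))) (r (w) (r (w) (u))) (r (h (w) (u) (u)) (p (w))))

normal form = (h (h (k (u) (w)) (r (w) (u)) (p (w))) (r (w) (r (w) (u))) (r (h (w) (u) (u)) (p (w))))


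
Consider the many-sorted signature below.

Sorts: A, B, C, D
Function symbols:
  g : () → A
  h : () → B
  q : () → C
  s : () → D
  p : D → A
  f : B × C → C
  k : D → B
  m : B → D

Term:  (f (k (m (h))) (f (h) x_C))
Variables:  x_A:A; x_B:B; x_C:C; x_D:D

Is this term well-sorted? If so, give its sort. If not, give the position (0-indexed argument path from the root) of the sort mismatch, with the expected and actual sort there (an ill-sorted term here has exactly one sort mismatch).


well-sorted; sort = C

      (h) : B
    (m (h)) : D
  (k (m (h))) : B
    (h) : B
    x_C : C
  (f (h) x_C) : C
(f (k (m (h))) (f (h) x_C)) : C


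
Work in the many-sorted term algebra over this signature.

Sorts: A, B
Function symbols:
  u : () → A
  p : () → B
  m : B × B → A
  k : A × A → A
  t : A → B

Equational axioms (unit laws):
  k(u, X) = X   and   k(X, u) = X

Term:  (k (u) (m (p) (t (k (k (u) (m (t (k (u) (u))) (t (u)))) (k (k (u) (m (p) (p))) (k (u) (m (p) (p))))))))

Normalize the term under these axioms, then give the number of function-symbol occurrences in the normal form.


1. (k (u) (m (p) (t (k (k (u) (m (t (k (u) (u))) (t (u)))) (k (k (u) (m (p) (p))) (k (u) (m (p) (p))))))))  →  (m (p) (t (k (k (u) (m (t (k (u) (u))) (t (u)))) (k (k (u) (m (p) (p))) (k (u) (m (p) (p)))))))
2. (m (p) (t (k (k (u) (m (t (k (u) (u))) (t (u)))) (k (k (u) (m (p) (p))) (k (u) (m (p) (p)))))))  →  (m (p) (t (k (m (t (k (u) (u))) (t (u))) (k (k (u) (m (p) (p))) (k (u) (m (p) (p)))))))
3. (m (p) (t (k (m (t (k (u) (u))) (t (u))) (k (k (u) (m (p) (p))) (k (u) (m (p) (p)))))))  →  (m (p) (t (k (m (t (u)) (t (u))) (k (k (u) (m (p) (p))) (k (u) (m (p) (p)))))))
4. (m (p) (t (k (m (t (u)) (t (u))) (k (k (u) (m (p) (p))) (k (u) (m (p) (p)))))))  →  (m (p) (t (k (m (t (u)) (t (u))) (k (m (p) (p)) (k (u) (m (p) (p)))))))
5. (m (p) (t (k (m (t (u)) (t (u))) (k (m (p) (p)) (k (u) (m (p) (p)))))))  →  (m (p) (t (k (m (t (u)) (t (u))) (k (m (p) (p)) (m (p) (p))))))
normal form: (m (p) (t (k (m (t (u)) (t (u))) (k (m (p) (p)) (m (p) (p))))))

size = 16


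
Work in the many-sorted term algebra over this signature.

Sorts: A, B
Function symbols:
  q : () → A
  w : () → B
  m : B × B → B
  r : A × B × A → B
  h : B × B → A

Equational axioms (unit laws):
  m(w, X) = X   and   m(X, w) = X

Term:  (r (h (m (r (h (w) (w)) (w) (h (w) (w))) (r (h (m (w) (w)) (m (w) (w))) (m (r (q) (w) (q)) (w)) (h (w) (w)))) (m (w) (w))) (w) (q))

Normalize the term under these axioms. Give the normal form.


1. (r (h (m (r (h (w) (w)) (w) (h (w) (w))) (r (h (m (w) (w)) (m (w) (w))) (m (r (q) (w) (q)) (w)) (h (w) (w)))) (m (w) (w))) (w) (q))  →  (r (h (m (r (h (w) (w)) (w) (h (w) (w))) (r (h (w) (m (w) (w))) (m (r (q) (w) (q)) (w)) (h (w) (w)))) (m (w) (w))) (w) (q))
2. (r (h (m (r (h (w) (w)) (w) (h (w) (w))) (r (h (w) (m (w) (w))) (m (r (q) (w) (q)) (w)) (h (w) (w)))) (m (w) (w))) (w) (q))  →  (r (h (m (r (h (w) (w)) (w) (h (w) (w))) (r (h (w) (w)) (m (r (q) (w) (q)) (w)) (h (w) (w)))) (m (w) (w))) (w) (q))
3. (r (h (m (r (h (w) (w)) (w) (h (w) (w))) (r (h (w) (w)) (m (r (q) (w) (q)) (w)) (h (w) (w)))) (m (w) (w))) (w) (q))  →  (r (h (m (r (h (w) (w)) (w) (h (w) (w))) (r (h (w) (w)) (r (q) (w) (q)) (h (w) (w)))) (m (w) (w))) (w) (q))
4. (r (h (m (r (h (w) (w)) (w) (h (w) (w))) (r (h (w) (w)) (r (q) (w) (q)) (h (w) (w)))) (m (w) (w))) (w) (q))  →  (r (h (m (r (h (w) (w)) (w) (h (w) (w))) (r (h (w) (w)) (r (q) (w) (q)) (h (w) (w)))) (w)) (w) (q))

normal form = (r (h (m (r (h (w) (w)) (w) (h (w) (w))) (r (h (w) (w)) (r (q) (w) (q)) (h (w) (w)))) (w)) (w) (q))


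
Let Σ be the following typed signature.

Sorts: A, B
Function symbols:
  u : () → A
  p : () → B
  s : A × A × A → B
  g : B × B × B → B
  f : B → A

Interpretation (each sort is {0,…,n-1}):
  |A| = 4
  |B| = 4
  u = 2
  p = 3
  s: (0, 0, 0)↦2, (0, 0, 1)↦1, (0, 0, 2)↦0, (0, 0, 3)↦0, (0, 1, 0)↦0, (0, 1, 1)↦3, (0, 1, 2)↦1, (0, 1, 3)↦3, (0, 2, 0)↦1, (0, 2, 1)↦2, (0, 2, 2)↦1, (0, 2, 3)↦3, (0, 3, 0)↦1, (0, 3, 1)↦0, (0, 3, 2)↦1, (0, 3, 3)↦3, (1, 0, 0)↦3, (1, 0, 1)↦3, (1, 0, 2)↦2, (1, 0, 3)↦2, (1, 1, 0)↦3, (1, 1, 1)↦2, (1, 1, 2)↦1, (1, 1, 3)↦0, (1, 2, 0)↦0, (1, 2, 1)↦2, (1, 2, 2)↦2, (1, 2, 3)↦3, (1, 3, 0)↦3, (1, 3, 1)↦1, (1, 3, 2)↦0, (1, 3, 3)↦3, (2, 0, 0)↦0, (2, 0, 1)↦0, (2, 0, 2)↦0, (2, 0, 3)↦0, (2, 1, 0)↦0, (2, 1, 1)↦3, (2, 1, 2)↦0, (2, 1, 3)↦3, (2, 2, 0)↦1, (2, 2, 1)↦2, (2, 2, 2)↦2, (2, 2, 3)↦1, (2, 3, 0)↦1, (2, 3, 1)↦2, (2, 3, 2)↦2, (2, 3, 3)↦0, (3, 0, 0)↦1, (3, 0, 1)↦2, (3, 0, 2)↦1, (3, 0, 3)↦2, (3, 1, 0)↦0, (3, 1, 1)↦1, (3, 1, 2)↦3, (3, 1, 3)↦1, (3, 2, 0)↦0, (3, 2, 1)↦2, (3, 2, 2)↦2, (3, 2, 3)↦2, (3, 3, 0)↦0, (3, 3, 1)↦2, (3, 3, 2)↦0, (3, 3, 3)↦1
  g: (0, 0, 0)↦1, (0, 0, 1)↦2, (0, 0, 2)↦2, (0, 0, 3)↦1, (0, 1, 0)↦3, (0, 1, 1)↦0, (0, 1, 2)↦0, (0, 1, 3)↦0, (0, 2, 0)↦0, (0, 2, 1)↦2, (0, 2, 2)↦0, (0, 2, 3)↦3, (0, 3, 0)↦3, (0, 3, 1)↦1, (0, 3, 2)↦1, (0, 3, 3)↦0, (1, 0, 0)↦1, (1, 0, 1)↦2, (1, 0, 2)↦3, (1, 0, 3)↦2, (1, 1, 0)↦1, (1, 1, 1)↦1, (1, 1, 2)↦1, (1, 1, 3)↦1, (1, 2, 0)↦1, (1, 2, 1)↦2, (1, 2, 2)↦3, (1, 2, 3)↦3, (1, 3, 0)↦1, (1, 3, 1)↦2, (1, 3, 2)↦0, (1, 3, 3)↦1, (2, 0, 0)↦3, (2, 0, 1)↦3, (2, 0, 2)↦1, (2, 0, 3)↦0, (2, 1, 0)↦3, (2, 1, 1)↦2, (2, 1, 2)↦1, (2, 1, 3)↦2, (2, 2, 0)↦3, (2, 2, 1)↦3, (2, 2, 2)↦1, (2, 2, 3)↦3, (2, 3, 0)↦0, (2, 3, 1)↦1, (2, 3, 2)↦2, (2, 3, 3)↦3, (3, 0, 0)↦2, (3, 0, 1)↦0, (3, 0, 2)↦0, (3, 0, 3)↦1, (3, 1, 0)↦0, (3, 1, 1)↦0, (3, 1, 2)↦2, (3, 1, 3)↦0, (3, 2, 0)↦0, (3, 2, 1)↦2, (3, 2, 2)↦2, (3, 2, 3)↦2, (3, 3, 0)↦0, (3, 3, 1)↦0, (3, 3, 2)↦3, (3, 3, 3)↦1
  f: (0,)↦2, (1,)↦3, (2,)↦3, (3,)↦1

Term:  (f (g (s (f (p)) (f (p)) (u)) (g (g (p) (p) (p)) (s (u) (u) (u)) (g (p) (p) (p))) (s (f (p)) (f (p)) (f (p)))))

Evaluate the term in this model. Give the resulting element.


  p = 3
  (f (p)) = f(3,) = 1
  p = 3
  (f (p)) = f(3,) = 1
  u = 2
  (s (f (p)) (f (p)) (u)) = s(1, 1, 2) = 1
  p = 3
  p = 3
  p = 3
  (g (p) (p) (p)) = g(3, 3, 3) = 1
  u = 2
  u = 2
  u = 2
  (s (u) (u) (u)) = s(2, 2, 2) = 2
  p = 3
  p = 3
  p = 3
  (g (p) (p) (p)) = g(3, 3, 3) = 1
  (g (g (p) (p) (p)) (s (u) (u) (u)) (g (p) (p) (p))) = g(1, 2, 1) = 2
  p = 3
  (f (p)) = f(3,) = 1
  p = 3
  (f (p)) = f(3,) = 1
  p = 3
  (f (p)) = f(3,) = 1
  (s (f (p)) (f (p)) (f (p))) = s(1, 1, 1) = 2
  (g (s (f (p)) (f (p)) (u)) (g (g (p) (p) (p)) (s (u) (u) (u)) (g (p) (p) (p))) (s (f (p)) (f (p)) (f (p)))) = g(1, 2, 2) = 3
  (f (g (s (f (p)) (f (p)) (u)) (g (g (p) (p) (p)) (s (u) (u) (u)) (g (p) (p) (p))) (s (f (p)) (f (p)) (f (p))))) = f(3,) = 1

value = 1


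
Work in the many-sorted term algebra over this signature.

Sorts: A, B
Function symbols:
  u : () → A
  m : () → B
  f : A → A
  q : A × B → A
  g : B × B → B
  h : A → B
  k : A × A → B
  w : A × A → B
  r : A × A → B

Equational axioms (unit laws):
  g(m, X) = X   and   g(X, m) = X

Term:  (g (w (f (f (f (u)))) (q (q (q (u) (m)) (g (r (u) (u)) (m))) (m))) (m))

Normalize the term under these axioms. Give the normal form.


1. (g (w (f (f (f (u)))) (q (q (q (u) (m)) (g (r (u) (u)) (m))) (m))) (m))  →  (w (f (f (f (u)))) (q (q (q (u) (m)) (g (r (u) (u)) (m))) (m)))
2. (w (f (f (f (u)))) (q (q (q (u) (m)) (g (r (u) (u)) (m))) (m)))  →  (w (f (f (f (u)))) (q (q (q (u) (m)) (r (u) (u))) (m)))

normal form = (w (f (f (f (u)))) (q (q (q (u) (m)) (r (u) (u))) (m)))


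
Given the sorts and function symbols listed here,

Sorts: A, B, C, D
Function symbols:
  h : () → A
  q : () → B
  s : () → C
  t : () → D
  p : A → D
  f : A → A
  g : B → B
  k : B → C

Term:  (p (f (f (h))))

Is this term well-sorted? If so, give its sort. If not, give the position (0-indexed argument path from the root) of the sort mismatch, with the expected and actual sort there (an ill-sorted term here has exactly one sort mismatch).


      (h) : A
    (f (h)) : A
  (f (f (h))) : A
(p (f (f (h)))) : D

well-sorted; sort = D


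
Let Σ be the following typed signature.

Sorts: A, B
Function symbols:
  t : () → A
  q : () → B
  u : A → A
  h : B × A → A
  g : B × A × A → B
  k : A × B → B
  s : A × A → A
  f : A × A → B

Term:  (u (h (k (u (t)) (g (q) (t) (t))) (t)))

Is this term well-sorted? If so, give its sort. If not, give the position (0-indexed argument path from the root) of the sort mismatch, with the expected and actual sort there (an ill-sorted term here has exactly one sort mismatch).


well-sorted; sort = A

        (t) : A
      (u (t)) : A
        (q) : B
        (t) : A
        (t) : A
      (g (q) (t) (t)) : B
    (k (u (t)) (g (q) (t) (t))) : B
    (t) : A
  (h (k (u (t)) (g (q) (t) (t))) (t)) : A
(u (h (k (u (t)) (g (q) (t) (t))) (t))) : A


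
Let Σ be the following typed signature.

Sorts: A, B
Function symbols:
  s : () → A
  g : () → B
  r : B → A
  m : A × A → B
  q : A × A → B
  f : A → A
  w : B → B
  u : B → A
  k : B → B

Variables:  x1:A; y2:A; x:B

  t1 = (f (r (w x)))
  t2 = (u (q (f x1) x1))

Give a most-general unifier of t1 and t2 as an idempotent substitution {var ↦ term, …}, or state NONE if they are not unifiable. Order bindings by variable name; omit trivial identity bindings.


head clash or occurs-check failure — not unifiable

NONE (not unifiable)


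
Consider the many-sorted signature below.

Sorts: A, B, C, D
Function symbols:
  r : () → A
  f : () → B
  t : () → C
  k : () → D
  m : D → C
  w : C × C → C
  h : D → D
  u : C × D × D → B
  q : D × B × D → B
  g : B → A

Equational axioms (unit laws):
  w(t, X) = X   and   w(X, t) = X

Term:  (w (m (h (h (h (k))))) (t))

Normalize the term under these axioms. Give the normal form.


normal form = (m (h (h (h (k)))))

1. (w (m (h (h (h (k))))) (t))  →  (m (h (h (h (k)))))


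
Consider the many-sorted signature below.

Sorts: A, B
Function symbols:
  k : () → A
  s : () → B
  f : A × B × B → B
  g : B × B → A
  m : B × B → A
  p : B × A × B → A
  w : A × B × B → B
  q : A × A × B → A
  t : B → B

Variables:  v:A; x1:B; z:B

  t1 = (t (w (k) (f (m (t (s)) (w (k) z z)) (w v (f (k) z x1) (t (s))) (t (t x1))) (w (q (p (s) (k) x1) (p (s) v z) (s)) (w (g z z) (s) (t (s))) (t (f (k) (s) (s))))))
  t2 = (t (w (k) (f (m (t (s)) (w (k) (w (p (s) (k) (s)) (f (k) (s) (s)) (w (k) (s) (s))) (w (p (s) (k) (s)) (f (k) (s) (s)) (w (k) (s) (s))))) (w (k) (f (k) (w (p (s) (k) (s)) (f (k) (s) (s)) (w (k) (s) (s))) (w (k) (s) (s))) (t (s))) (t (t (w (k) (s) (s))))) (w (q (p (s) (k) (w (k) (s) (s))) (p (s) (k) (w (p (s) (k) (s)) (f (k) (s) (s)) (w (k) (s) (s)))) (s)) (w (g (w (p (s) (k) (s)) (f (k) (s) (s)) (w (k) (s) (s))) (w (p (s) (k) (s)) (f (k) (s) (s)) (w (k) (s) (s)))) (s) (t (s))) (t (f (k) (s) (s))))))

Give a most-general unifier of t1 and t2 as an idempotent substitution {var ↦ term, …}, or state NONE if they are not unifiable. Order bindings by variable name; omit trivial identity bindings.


{v ↦ (k), x1 ↦ (w (k) (s) (s)), z ↦ (w (p (s) (k) (s)) (f (k) (s) (s)) (w (k) (s) (s)))}


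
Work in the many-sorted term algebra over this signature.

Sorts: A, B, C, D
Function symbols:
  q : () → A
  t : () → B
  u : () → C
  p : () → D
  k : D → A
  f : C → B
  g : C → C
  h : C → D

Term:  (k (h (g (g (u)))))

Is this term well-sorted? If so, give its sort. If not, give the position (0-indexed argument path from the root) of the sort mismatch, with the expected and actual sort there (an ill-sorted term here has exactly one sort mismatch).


        (u) : C
      (g (u)) : C
    (g (g (u))) : C
  (h (g (g (u)))) : D
(k (h (g (g (u))))) : A

well-sorted; sort = A


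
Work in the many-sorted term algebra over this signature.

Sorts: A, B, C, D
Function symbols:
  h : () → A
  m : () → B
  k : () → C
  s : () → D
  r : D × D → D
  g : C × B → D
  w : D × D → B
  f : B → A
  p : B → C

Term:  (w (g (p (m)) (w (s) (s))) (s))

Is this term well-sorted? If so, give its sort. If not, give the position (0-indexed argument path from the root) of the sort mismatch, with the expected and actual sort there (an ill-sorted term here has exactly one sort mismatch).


      (m) : B
    (p (m)) : C
      (s) : D
      (s) : D
    (w (s) (s)) : B
  (g (p (m)) (w (s) (s))) : D
  (s) : D
(w (g (p (m)) (w (s) (s))) (s)) : B

well-sorted; sort = B


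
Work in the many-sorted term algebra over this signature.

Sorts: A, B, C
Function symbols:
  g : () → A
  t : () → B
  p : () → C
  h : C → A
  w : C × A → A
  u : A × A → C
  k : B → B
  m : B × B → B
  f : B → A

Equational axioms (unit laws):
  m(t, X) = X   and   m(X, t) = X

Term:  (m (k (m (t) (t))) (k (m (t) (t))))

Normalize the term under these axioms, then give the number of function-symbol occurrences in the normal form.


1. (m (k (m (t) (t))) (k (m (t) (t))))  →  (m (k (t)) (k (m (t) (t))))
2. (m (k (t)) (k (m (t) (t))))  →  (m (k (t)) (k (t)))
normal form: (m (k (t)) (k (t)))

size = 5


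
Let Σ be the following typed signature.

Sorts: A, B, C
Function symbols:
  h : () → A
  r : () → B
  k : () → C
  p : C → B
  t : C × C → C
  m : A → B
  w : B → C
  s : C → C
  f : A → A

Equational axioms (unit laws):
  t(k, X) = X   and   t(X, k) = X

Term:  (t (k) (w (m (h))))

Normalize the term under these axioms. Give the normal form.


normal form = (w (m (h)))

1. (t (k) (w (m (h))))  →  (w (m (h)))


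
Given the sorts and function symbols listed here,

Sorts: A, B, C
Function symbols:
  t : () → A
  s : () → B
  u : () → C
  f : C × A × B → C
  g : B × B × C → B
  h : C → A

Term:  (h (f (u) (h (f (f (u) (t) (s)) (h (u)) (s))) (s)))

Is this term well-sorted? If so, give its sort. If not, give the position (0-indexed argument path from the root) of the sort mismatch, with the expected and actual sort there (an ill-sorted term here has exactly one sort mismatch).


    (u) : C
          (u) : C
          (t) : A
          (s) : B
        (f (u) (t) (s)) : C
          (u) : C
        (h (u)) : A
        (s) : B
      (f (f (u) (t) (s)) (h (u)) (s)) : C
    (h (f (f (u) (t) (s)) (h (u)) (s))) : A
    (s) : B
  (f (u) (h (f (f (u) (t) (s)) (h (u)) (s))) (s)) : C
(h (f (u) (h (f (f (u) (t) (s)) (h (u)) (s))) (s))) : A

well-sorted; sort = A


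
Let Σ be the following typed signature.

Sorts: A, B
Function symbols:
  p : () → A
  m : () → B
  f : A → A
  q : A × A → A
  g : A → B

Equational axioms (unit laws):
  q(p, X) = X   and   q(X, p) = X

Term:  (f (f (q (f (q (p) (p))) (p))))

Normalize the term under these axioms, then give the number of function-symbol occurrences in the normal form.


size = 4

1. (f (f (q (f (q (p) (p))) (p))))  →  (f (f (f (q (p) (p)))))
2. (f (f (f (q (p) (p)))))  →  (f (f (f (p))))
normal form: (f (f (f (p))))


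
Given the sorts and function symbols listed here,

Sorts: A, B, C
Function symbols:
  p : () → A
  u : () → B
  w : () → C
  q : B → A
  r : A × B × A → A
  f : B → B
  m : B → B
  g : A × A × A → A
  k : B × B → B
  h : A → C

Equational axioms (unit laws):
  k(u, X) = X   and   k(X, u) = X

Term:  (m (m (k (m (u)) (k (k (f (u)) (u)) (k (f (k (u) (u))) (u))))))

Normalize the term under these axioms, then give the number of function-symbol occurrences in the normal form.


1. (m (m (k (m (u)) (k (k (f (u)) (u)) (k (f (k (u) (u))) (u))))))  →  (m (m (k (m (u)) (k (f (u)) (k (f (k (u) (u))) (u))))))
2. (m (m (k (m (u)) (k (f (u)) (k (f (k (u) (u))) (u))))))  →  (m (m (k (m (u)) (k (f (u)) (f (k (u) (u)))))))
3. (m (m (k (m (u)) (k (f (u)) (f (k (u) (u)))))))  →  (m (m (k (m (u)) (k (f (u)) (f (u))))))
normal form: (m (m (k (m (u)) (k (f (u)) (f (u))))))

size = 10


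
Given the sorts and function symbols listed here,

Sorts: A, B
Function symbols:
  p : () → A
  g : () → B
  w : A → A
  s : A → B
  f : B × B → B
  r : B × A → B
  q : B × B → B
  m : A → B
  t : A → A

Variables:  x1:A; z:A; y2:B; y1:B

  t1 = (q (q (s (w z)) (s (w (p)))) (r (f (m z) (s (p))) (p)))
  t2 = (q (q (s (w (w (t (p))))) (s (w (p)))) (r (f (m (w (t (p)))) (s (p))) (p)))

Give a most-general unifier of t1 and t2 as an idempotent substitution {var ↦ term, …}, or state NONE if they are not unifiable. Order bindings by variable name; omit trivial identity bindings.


{z ↦ (w (t (p)))}


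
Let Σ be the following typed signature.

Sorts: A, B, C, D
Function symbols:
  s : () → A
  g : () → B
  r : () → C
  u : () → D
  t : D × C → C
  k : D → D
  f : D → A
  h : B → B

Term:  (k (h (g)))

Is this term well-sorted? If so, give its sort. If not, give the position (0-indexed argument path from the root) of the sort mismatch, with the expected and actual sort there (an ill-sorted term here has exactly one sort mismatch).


    (g) : B
  (h (g)) : B
(k (h (g))) : ✗ arg 0 at [0] has sort B, expected D

ill-sorted at position [0]: expected D, got B


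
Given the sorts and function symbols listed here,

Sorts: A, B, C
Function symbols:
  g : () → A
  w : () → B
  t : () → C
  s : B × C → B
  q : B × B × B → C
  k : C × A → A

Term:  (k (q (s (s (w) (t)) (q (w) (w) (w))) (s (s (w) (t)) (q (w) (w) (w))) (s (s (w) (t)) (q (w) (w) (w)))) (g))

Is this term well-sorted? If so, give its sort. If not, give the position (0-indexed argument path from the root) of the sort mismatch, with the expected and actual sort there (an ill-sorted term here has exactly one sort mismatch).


        (w) : B
        (t) : C
      (s (w) (t)) : B
        (w) : B
        (w) : B
        (w) : B
      (q (w) (w) (w)) : C
    (s (s (w) (t)) (q (w) (w) (w))) : B
        (w) : B
        (t) : C
      (s (w) (t)) : B
        (w) : B
        (w) : B
        (w) : B
      (q (w) (w) (w)) : C
    (s (s (w) (t)) (q (w) (w) (w))) : B
        (w) : B
        (t) : C
      (s (w) (t)) : B
        (w) : B
        (w) : B
        (w) : B
      (q (w) (w) (w)) : C
    (s (s (w) (t)) (q (w) (w) (w))) : B
  (q (s (s (w) (t)) (q (w) (w) (w))) (s (s (w) (t)) (q (w) (w) (w))) (s (s (w) (t)) (q (w) (w) (w)))) : C
  (g) : A
(k (q (s (s (w) (t)) (q (w) (w) (w))) (s (s (w) (t)) (q (w) (w) (w))) (s (s (w) (t)) (q (w) (w) (w)))) (g)) : A

well-sorted; sort = A


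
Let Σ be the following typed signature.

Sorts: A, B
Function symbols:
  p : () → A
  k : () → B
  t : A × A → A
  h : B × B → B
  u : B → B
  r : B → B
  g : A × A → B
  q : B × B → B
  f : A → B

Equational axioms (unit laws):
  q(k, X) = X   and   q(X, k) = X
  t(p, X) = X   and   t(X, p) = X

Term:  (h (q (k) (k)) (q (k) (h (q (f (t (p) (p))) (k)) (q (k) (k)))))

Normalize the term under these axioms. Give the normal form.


1. (h (q (k) (k)) (q (k) (h (q (f (t (p) (p))) (k)) (q (k) (k)))))  →  (h (k) (q (k) (h (q (f (t (p) (p))) (k)) (q (k) (k)))))
2. (h (k) (q (k) (h (q (f (t (p) (p))) (k)) (q (k) (k)))))  →  (h (k) (h (q (f (t (p) (p))) (k)) (q (k) (k))))
3. (h (k) (h (q (f (t (p) (p))) (k)) (q (k) (k))))  →  (h (k) (h (f (t (p) (p))) (q (k) (k))))
4. (h (k) (h (f (t (p) (p))) (q (k) (k))))  →  (h (k) (h (f (p)) (q (k) (k))))
5. (h (k) (h (f (p)) (q (k) (k))))  →  (h (k) (h (f (p)) (k)))

normal form = (h (k) (h (f (p)) (k)))


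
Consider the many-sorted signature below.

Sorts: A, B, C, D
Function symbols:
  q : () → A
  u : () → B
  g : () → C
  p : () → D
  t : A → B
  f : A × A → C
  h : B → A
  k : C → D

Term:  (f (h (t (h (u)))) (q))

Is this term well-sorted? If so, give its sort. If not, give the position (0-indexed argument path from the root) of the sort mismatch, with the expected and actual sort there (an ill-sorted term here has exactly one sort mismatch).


well-sorted; sort = C

        (u) : B
      (h (u)) : A
    (t (h (u))) : B
  (h (t (h (u)))) : A
  (q) : A
(f (h (t (h (u)))) (q)) : C


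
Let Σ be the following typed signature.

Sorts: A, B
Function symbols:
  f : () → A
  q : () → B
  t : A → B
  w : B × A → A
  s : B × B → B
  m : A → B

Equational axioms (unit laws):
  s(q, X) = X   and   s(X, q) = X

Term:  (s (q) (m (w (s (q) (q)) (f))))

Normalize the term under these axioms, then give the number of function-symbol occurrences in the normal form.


size = 4

1. (s (q) (m (w (s (q) (q)) (f))))  →  (m (w (s (q) (q)) (f)))
2. (m (w (s (q) (q)) (f)))  →  (m (w (q) (f)))
normal form: (m (w (q) (f)))


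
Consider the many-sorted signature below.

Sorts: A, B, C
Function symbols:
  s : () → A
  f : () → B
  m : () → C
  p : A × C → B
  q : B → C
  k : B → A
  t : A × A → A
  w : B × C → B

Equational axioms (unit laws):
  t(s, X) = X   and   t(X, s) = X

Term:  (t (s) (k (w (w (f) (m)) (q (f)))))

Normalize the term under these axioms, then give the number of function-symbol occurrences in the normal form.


size = 7

1. (t (s) (k (w (w (f) (m)) (q (f)))))  →  (k (w (w (f) (m)) (q (f))))
normal form: (k (w (w (f) (m)) (q (f))))


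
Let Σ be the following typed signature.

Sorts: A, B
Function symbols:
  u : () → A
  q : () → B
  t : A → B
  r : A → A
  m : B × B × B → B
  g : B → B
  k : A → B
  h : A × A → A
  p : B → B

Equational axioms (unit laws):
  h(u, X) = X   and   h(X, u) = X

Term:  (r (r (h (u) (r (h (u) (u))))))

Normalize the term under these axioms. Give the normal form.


normal form = (r (r (r (u))))

1. (r (r (h (u) (r (h (u) (u))))))  →  (r (r (r (h (u) (u)))))
2. (r (r (r (h (u) (u)))))  →  (r (r (r (u))))


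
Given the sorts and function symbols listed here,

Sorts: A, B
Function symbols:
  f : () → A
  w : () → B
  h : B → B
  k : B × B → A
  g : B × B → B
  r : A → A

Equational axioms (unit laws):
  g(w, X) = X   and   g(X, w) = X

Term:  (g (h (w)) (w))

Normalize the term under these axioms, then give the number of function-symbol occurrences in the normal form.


1. (g (h (w)) (w))  →  (h (w))
normal form: (h (w))

size = 2


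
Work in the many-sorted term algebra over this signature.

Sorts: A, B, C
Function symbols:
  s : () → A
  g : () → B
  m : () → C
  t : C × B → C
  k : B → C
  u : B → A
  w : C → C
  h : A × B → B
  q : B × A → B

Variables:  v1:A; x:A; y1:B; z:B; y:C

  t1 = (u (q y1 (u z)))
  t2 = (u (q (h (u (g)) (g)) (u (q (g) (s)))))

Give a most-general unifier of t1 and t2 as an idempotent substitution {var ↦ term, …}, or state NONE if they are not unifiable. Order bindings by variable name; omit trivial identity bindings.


{y1 ↦ (h (u (g)) (g)), z ↦ (q (g) (s))}


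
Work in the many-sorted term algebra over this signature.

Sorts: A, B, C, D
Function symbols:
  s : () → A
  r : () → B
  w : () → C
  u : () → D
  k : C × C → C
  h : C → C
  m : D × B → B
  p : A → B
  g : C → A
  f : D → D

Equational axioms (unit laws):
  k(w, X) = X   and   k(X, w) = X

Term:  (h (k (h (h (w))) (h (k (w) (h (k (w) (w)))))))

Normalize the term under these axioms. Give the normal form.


1. (h (k (h (h (w))) (h (k (w) (h (k (w) (w)))))))  →  (h (k (h (h (w))) (h (h (k (w) (w))))))
2. (h (k (h (h (w))) (h (h (k (w) (w))))))  →  (h (k (h (h (w))) (h (h (w)))))

normal form = (h (k (h (h (w))) (h (h (w)))))


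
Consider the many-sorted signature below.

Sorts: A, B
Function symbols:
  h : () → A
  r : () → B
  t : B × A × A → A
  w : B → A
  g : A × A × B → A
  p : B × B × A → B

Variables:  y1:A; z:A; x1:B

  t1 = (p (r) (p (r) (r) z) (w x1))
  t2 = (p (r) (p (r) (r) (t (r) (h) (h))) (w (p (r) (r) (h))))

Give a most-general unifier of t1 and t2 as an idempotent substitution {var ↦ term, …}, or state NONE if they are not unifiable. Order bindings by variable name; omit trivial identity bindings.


{x1 ↦ (p (r) (r) (h)), z ↦ (t (r) (h) (h))}


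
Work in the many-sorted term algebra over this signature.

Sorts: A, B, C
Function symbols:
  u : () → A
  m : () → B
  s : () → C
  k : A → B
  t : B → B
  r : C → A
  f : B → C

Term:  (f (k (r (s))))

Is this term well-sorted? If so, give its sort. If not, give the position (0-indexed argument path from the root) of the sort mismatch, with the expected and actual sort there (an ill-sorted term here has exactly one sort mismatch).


well-sorted; sort = C

      (s) : C
    (r (s)) : A
  (k (r (s))) : B
(f (k (r (s)))) : C


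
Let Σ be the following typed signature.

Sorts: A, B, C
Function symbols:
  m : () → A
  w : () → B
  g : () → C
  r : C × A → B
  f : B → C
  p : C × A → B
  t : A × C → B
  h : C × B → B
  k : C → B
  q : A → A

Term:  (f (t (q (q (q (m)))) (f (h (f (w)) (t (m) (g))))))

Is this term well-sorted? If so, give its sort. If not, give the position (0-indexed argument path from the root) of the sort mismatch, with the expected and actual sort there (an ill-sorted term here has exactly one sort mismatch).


          (m) : A
        (q (m)) : A
      (q (q (m))) : A
    (q (q (q (m)))) : A
          (w) : B
        (f (w)) : C
          (m) : A
          (g) : C
        (t (m) (g)) : B
      (h (f (w)) (t (m) (g))) : B
    (f (h (f (w)) (t (m) (g)))) : C
  (t (q (q (q (m)))) (f (h (f (w)) (t (m) (g))))) : B
(f (t (q (q (q (m)))) (f (h (f (w)) (t (m) (g)))))) : C

well-sorted; sort = C


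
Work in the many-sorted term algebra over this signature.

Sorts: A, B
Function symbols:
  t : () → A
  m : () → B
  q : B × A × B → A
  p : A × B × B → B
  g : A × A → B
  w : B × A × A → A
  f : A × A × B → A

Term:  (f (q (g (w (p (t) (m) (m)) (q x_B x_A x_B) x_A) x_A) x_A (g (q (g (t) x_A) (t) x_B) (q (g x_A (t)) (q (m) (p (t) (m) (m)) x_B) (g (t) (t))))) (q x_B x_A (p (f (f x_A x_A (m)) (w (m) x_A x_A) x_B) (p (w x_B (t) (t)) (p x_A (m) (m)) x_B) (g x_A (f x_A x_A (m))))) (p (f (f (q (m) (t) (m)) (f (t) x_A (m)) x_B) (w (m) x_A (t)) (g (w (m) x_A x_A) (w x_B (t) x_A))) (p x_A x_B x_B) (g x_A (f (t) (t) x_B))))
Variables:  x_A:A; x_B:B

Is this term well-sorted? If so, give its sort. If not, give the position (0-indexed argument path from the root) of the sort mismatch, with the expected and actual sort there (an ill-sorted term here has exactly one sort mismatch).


          (t) : A
          (m) : B
          (m) : B
        (p (t) (m) (m)) : B
          x_B : B
          x_A : A
          x_B : B
        (q x_B x_A x_B) : A
        x_A : A
      (w (p (t) (m) (m)) (q x_B x_A x_B) x_A) : A
      x_A : A
    (g (w (p (t) (m) (m)) (q x_B x_A x_B) x_A) x_A) : B
    x_A : A
          (t) : A
          x_A : A
        (g (t) x_A) : B
        (t) : A
        x_B : B
      (q (g (t) x_A) (t) x_B) : A
          x_A : A
          (t) : A
        (g x_A (t)) : B
          (m) : B
            (t) : A
            (m) : B
            (m) : B
          (p (t) (m) (m)) : B
          x_B : B
        (q (m) (p (t) (m) (m)) x_B) : ✗ arg 1 at [0, 2, 1, 1, 1] has sort B, expected A
          (t) : A
          (t) : A
        (g (t) (t)) : B
    x_B : B
    x_A : A
          x_A : A
          x_A : A
          (m) : B
        (f x_A x_A (m)) : A
          (m) : B
          x_A : A
          x_A : A
        (w (m) x_A x_A) : A
        x_B : B
      (f (f x_A x_A (m)) (w (m) x_A x_A) x_B) : A
          x_B : B
          (t) : A
          (t) : A
        (w x_B (t) (t)) : A
          x_A : A
          (m) : B
          (m) : B
        (p x_A (m) (m)) : B
        x_B : B
      (p (w x_B (t) (t)) (p x_A (m) (m)) x_B) : B
        x_A : A
          x_A : A
          x_A : A
          (m) : B
        (f x_A x_A (m)) : A
      (g x_A (f x_A x_A (m))) : B
    (p (f (f x_A x_A (m)) (w (m) x_A x_A) x_B) (p (w x_B (t) (t)) (p x_A (m) (m)) x_B) (g x_A (f x_A x_A (m)))) : B
  (q x_B x_A (p (f (f x_A x_A (m)) (w (m) x_A x_A) x_B) (p (w x_B (t) (t)) (p x_A (m) (m)) x_B) (g x_A (f x_A x_A (m))))) : A
          (m) : B
          (t) : A
          (m) : B
        (q (m) (t) (m)) : A
          (t) : A
          x_A : A
          (m) : B
        (f (t) x_A (m)) : A
        x_B : B
      (f (q (m) (t) (m)) (f (t) x_A (m)) x_B) : A
        (m) : B
        x_A : A
        (t) : A
      (w (m) x_A (t)) : A
          (m) : B
          x_A : A
          x_A : A
        (w (m) x_A x_A) : A
          x_B : B
          (t) : A
          x_A : A
        (w x_B (t) x_A) : A
      (g (w (m) x_A x_A) (w x_B (t) x_A)) : B
    (f (f (q (m) (t) (m)) (f (t) x_A (m)) x_B) (w (m) x_A (t)) (g (w (m) x_A x_A) (w x_B (t) x_A))) : A
      x_A : A
      x_B : B
      x_B : B
    (p x_A x_B x_B) : B
      x_A : A
        (t) : A
        (t) : A
        x_B : B
      (f (t) (t) x_B) : A
    (g x_A (f (t) (t) x_B)) : B
  (p (f (f (q (m) (t) (m)) (f (t) x_A (m)) x_B) (w (m) x_A (t)) (g (w (m) x_A x_A) (w x_B (t) x_A))) (p x_A x_B x_B) (g x_A (f (t) (t) x_B))) : B

ill-sorted at position [0, 2, 1, 1, 1]: expected A, got B


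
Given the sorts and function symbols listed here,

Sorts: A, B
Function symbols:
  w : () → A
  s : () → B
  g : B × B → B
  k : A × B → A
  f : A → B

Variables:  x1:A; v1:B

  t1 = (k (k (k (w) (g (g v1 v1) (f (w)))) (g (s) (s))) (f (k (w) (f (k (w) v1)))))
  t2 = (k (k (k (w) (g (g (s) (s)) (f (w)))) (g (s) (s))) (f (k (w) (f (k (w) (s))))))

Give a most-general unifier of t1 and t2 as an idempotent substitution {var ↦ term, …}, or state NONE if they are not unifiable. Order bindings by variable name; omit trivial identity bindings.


{v1 ↦ (s)}


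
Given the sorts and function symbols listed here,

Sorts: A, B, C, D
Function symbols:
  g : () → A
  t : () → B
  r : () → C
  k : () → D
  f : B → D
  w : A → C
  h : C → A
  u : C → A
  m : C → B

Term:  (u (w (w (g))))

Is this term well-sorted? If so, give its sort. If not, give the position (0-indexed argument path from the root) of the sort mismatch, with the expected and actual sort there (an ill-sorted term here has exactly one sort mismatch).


      (g) : A
    (w (g)) : C
  (w (w (g))) : ✗ arg 0 at [0, 0] has sort C, expected A

ill-sorted at position [0, 0]: expected A, got C


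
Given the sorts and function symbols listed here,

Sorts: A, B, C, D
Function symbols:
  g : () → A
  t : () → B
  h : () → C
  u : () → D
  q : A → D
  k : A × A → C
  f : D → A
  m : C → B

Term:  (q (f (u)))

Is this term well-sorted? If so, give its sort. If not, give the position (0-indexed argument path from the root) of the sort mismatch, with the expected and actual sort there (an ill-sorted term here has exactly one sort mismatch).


    (u) : D
  (f (u)) : A
(q (f (u))) : D

well-sorted; sort = D


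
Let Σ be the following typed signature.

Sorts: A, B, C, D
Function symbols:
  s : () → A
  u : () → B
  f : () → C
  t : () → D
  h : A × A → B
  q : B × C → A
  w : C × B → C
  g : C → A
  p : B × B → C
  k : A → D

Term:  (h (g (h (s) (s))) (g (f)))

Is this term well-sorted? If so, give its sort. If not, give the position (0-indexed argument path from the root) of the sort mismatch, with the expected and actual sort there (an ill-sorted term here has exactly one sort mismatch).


ill-sorted at position [0, 0]: expected C, got B

      (s) : A
      (s) : A
    (h (s) (s)) : B
  (g (h (s) (s))) : ✗ arg 0 at [0, 0] has sort B, expected C
    (f) : C
  (g (f)) : A


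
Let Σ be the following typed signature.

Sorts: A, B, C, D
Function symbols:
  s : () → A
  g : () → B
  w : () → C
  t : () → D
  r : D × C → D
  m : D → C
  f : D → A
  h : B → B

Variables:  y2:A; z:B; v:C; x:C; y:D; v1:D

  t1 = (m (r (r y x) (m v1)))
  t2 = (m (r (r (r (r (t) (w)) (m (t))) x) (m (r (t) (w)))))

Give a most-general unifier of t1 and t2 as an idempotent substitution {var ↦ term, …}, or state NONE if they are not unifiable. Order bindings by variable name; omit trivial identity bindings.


{v1 ↦ (r (t) (w)), y ↦ (r (r (t) (w)) (m (t)))}


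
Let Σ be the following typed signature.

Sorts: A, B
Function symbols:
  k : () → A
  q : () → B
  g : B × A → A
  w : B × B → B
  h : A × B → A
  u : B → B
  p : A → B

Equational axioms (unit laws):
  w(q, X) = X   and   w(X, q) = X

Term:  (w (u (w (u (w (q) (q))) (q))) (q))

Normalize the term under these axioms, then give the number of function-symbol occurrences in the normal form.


size = 3

1. (w (u (w (u (w (q) (q))) (q))) (q))  →  (u (w (u (w (q) (q))) (q)))
2. (u (w (u (w (q) (q))) (q)))  →  (u (u (w (q) (q))))
3. (u (u (w (q) (q))))  →  (u (u (q)))
normal form: (u (u (q)))


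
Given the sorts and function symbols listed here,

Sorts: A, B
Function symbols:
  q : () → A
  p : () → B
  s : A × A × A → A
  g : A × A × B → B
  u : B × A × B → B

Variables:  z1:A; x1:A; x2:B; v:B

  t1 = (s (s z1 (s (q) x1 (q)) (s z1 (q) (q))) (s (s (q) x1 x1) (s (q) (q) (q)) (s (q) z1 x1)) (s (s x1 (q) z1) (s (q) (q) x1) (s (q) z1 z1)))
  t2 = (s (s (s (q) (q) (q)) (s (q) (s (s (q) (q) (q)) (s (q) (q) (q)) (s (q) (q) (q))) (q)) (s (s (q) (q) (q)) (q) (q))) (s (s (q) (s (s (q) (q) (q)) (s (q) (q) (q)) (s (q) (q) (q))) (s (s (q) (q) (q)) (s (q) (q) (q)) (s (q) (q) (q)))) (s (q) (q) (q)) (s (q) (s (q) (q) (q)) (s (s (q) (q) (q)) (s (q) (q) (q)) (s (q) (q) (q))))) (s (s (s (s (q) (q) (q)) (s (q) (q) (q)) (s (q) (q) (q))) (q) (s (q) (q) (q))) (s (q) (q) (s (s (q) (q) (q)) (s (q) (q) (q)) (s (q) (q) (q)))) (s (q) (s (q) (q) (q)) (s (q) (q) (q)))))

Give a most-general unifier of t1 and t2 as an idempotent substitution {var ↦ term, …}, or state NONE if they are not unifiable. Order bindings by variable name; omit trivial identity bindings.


{x1 ↦ (s (s (q) (q) (q)) (s (q) (q) (q)) (s (q) (q) (q))), z1 ↦ (s (q) (q) (q))}


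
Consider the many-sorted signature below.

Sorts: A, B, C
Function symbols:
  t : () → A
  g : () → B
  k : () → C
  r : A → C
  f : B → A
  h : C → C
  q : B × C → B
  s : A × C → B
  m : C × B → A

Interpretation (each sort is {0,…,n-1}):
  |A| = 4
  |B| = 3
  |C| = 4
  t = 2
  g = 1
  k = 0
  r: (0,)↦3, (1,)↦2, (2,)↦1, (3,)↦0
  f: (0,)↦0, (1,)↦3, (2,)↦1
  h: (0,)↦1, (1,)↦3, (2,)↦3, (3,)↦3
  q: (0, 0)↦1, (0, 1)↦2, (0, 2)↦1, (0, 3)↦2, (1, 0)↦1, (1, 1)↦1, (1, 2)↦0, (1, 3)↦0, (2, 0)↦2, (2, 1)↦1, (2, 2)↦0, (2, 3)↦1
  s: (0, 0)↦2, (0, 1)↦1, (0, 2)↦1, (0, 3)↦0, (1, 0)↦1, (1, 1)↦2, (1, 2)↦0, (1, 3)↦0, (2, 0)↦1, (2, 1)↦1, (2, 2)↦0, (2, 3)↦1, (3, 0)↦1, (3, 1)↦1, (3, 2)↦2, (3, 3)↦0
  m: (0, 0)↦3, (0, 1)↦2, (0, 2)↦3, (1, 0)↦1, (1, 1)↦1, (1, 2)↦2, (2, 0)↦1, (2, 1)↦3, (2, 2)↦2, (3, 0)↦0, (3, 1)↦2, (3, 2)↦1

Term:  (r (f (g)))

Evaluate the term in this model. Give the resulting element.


  g = 1
  (f (g)) = f(1,) = 3
  (r (f (g))) = r(3,) = 0

value = 0


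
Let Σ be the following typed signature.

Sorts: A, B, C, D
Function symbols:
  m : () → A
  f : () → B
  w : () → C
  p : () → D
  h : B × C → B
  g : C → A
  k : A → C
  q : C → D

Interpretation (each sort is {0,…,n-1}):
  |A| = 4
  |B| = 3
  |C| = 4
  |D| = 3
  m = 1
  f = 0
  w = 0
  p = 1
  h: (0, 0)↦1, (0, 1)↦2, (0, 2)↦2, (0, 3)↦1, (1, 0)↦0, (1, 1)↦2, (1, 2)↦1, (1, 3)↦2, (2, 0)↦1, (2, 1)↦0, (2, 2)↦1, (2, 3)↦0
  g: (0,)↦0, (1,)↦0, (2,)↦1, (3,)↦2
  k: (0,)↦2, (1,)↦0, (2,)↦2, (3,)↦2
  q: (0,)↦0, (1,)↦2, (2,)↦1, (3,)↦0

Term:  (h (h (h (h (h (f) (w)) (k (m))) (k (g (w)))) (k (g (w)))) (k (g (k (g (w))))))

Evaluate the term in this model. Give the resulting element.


  f = 0
  w = 0
  (h (f) (w)) = h(0, 0) = 1
  m = 1
  (k (m)) = k(1,) = 0
  (h (h (f) (w)) (k (m))) = h(1, 0) = 0
  w = 0
  (g (w)) = g(0,) = 0
  (k (g (w))) = k(0,) = 2
  (h (h (h (f) (w)) (k (m))) (k (g (w)))) = h(0, 2) = 2
  w = 0
  (g (w)) = g(0,) = 0
  (k (g (w))) = k(0,) = 2
  (h (h (h (h (f) (w)) (k (m))) (k (g (w)))) (k (g (w)))) = h(2, 2) = 1
  w = 0
  (g (w)) = g(0,) = 0
  (k (g (w))) = k(0,) = 2
  (g (k (g (w)))) = g(2,) = 1
  (k (g (k (g (w))))) = k(1,) = 0
  (h (h (h (h (h (f) (w)) (k (m))) (k (g (w)))) (k (g (w)))) (k (g (k (g (w)))))) = h(1, 0) = 0

value = 0
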